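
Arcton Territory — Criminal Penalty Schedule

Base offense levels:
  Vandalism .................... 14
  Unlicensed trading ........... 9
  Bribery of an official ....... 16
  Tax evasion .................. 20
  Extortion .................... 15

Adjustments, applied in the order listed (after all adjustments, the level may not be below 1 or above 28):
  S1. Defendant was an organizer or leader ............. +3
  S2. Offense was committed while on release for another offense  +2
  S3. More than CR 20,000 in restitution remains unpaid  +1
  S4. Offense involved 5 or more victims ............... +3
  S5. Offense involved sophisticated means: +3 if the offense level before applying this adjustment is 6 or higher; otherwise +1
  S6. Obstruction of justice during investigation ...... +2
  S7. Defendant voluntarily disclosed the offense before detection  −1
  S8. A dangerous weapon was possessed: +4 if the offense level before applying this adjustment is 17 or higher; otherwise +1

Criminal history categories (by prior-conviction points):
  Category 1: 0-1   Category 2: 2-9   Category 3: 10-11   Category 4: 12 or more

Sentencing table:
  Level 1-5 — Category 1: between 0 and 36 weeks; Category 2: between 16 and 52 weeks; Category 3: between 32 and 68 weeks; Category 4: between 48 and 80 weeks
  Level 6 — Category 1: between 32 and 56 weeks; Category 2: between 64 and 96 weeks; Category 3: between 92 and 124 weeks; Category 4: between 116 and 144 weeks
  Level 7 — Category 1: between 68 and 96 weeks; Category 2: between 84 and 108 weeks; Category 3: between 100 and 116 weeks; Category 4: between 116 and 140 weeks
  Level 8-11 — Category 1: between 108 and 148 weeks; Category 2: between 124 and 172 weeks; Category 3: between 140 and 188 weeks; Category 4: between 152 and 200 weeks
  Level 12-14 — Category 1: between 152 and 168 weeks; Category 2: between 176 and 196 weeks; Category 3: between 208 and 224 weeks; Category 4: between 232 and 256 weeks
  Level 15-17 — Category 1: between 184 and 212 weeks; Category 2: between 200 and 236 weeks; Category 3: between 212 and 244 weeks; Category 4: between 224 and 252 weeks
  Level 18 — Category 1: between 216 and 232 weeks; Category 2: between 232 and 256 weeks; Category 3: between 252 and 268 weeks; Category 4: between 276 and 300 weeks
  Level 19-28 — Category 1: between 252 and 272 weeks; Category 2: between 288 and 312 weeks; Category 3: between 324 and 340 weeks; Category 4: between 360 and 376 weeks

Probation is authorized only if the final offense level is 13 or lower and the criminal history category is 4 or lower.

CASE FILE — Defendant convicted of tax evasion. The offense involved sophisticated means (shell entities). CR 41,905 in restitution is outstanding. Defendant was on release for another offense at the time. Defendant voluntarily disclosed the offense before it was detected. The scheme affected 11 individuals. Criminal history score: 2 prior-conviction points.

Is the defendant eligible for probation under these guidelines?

Base offense level for tax evasion: 20.
S1 does not apply.
S2 applies: 20 + 2 = 22.
S3 applies: 22 + 1 = 23.
S4 applies: 23 + 3 = 26.
S5 applies (level before this adjustment is 26 ≥ 6, so +3): 26 + 3 = 29.
S7 applies: 29 − 1 = 28.
Final offense level: 28.
Criminal history: 2 prior points → Category 2 (2-9).
Level 28 falls in the 19-28 band.
Grid: Level 19-28 × Category 2 = 288-312 weeks.
Probation check: level 28 > 13 and category 2 ≤ 4 → not eligible.

No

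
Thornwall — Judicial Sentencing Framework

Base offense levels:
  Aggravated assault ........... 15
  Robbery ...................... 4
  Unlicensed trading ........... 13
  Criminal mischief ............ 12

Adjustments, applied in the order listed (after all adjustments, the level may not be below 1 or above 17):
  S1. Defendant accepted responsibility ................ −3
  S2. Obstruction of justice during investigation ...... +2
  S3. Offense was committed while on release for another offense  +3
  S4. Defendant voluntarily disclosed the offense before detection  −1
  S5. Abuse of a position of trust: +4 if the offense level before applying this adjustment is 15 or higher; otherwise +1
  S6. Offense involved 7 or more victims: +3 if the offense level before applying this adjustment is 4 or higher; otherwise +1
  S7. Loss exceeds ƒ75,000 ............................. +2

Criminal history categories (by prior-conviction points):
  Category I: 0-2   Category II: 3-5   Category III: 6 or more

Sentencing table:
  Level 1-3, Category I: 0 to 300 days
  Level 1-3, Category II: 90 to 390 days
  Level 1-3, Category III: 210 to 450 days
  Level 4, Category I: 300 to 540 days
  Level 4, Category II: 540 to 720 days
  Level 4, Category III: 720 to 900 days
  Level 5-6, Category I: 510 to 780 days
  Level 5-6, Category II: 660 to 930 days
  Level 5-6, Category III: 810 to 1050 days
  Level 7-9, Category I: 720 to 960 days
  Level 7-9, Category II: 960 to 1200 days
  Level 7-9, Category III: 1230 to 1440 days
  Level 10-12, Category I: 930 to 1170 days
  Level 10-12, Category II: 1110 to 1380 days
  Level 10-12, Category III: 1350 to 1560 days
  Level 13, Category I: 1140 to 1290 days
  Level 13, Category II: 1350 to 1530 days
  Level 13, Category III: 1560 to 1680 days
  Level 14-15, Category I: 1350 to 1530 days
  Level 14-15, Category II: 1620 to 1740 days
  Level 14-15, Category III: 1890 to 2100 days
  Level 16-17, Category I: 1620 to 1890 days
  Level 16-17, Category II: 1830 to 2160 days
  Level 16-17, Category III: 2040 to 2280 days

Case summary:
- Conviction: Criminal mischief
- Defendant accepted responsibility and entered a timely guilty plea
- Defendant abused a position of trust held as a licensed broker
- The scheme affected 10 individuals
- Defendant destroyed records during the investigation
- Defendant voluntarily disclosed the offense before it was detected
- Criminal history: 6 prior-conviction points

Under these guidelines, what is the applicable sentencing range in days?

Base offense level for criminal mischief: 12.
S1 applies: 12 − 3 = 9.
S2 applies: 9 + 2 = 11.
S3 does not apply.
S4 applies: 11 − 1 = 10.
S5 applies (level before this adjustment is 10 < 15, so +1): 10 + 1 = 11.
S6 applies (level before this adjustment is 11 ≥ 4, so +3): 11 + 3 = 14.
Final offense level: 14.
Criminal history: 6 prior points → Category III (6+).
Level 14 falls in the 14-15 band.
Grid: Level 14-15 × Category III = 1890-2100 days.

1890-2100 days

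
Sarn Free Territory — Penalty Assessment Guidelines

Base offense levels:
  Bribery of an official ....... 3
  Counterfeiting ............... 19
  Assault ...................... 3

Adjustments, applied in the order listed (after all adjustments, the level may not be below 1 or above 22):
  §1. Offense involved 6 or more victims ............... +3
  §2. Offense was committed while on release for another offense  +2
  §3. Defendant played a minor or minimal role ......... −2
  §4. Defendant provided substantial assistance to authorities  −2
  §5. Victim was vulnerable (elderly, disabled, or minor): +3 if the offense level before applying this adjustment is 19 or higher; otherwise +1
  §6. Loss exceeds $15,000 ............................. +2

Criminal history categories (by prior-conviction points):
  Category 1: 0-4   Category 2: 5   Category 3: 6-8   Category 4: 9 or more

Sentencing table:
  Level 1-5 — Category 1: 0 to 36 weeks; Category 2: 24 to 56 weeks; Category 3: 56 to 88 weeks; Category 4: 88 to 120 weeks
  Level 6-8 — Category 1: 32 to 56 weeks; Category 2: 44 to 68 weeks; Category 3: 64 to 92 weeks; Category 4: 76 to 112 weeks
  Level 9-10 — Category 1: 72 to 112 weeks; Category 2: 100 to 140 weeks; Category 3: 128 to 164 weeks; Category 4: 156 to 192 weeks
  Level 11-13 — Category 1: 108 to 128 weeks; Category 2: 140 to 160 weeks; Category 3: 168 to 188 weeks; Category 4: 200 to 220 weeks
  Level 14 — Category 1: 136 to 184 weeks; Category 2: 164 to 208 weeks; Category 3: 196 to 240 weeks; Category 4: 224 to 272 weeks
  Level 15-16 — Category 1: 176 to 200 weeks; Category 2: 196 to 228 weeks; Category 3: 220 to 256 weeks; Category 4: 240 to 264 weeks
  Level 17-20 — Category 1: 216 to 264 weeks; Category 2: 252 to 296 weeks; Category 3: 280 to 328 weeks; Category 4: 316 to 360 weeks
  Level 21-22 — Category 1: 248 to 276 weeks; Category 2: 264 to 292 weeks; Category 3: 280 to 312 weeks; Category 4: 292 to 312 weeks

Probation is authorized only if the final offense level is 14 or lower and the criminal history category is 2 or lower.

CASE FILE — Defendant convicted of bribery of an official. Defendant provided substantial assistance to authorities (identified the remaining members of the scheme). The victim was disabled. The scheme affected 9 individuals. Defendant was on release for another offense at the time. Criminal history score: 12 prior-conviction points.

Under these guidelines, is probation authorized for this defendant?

Base offense level for bribery of an official: 3.
§1 applies: 3 + 3 = 6.
§2 applies: 6 + 2 = 8.
§4 applies: 8 − 2 = 6.
§5 applies (level before this adjustment is 6 < 19, so +1): 6 + 1 = 7.
§6 does not apply.
Final offense level: 7.
Criminal history: 12 prior points → Category 4 (9+).
Level 7 falls in the 6-8 band.
Grid: Level 6-8 × Category 4 = 76-112 weeks.
Probation check: level 7 ≤ 14 and category 4 > 2 → not eligible.

No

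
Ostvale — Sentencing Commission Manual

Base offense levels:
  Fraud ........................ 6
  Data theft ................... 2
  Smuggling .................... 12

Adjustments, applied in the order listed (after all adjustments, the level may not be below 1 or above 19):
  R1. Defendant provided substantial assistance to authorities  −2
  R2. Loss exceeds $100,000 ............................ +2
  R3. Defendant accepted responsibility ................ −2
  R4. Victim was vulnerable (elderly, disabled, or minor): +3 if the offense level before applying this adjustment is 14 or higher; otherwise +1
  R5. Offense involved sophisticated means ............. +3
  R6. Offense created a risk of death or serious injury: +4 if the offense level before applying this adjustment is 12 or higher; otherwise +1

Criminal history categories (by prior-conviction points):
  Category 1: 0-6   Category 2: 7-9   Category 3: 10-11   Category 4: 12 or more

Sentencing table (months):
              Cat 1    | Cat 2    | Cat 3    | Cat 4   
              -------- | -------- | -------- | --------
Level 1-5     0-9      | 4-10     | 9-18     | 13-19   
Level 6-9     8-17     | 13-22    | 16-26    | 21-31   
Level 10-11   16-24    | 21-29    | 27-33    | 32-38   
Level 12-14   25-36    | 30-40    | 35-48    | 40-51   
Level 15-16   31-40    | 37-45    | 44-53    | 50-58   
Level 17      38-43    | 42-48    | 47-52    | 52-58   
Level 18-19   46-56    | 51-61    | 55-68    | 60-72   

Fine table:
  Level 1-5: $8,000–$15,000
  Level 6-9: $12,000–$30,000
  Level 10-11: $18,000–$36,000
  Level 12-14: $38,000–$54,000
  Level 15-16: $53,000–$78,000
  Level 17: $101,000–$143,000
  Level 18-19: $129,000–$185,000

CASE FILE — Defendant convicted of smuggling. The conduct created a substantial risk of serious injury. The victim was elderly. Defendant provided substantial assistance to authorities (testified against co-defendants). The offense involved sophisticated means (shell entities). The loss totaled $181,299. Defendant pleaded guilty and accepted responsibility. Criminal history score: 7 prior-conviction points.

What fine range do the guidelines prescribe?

Base offense level for smuggling: 12.
R1 applies: 12 − 2 = 10.
R2 applies: 10 + 2 = 12.
R3 applies: 12 − 2 = 10.
R4 applies (level before this adjustment is 10 < 14, so +1): 10 + 1 = 11.
R5 applies: 11 + 3 = 14.
R6 applies (level before this adjustment is 14 ≥ 12, so +4): 14 + 4 = 18.
Final offense level: 18.
Level 18 falls in the 18-19 band.
Fine table: Level 18-19 → $129,000–$185,000.

$129,000–$185,000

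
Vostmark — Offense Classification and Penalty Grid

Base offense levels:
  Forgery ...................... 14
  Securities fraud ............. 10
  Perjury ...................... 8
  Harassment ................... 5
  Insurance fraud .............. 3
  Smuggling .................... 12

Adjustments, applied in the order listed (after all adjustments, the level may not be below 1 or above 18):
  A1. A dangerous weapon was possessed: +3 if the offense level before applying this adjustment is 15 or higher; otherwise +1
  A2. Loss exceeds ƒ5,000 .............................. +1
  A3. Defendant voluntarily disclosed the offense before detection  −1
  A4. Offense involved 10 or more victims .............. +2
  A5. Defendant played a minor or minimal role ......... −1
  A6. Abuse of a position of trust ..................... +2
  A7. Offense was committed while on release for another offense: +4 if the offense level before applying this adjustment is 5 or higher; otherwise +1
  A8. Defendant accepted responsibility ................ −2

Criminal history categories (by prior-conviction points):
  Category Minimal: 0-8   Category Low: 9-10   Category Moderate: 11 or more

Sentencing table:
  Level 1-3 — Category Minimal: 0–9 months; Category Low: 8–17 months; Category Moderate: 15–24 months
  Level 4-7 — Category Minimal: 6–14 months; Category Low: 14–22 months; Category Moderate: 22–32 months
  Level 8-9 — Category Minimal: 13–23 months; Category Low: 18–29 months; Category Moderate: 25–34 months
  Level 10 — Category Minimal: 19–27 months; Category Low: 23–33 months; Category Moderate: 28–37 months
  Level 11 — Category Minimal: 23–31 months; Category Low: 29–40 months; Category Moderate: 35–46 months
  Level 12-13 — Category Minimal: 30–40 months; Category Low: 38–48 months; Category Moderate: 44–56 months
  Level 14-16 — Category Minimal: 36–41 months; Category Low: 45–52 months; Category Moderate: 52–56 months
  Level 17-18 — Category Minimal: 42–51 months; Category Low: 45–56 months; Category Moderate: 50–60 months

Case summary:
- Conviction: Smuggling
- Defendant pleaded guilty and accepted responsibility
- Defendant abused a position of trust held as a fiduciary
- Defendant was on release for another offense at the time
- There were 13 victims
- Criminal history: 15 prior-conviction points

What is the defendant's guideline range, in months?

50-60 months

Base offense level for smuggling: 12.
A2 does not apply.
A3 does not apply.
A4 applies: 12 + 2 = 14.
A5 does not apply.
A6 applies: 14 + 2 = 16.
A7 applies (level before this adjustment is 16 ≥ 5, so +4): 16 + 4 = 20.
A8 applies: 20 − 2 = 18.
Final offense level: 18.
Criminal history: 15 prior points → Category Moderate (11+).
Level 18 falls in the 17-18 band.
Grid: Level 17-18 × Category Moderate = 50-60 months.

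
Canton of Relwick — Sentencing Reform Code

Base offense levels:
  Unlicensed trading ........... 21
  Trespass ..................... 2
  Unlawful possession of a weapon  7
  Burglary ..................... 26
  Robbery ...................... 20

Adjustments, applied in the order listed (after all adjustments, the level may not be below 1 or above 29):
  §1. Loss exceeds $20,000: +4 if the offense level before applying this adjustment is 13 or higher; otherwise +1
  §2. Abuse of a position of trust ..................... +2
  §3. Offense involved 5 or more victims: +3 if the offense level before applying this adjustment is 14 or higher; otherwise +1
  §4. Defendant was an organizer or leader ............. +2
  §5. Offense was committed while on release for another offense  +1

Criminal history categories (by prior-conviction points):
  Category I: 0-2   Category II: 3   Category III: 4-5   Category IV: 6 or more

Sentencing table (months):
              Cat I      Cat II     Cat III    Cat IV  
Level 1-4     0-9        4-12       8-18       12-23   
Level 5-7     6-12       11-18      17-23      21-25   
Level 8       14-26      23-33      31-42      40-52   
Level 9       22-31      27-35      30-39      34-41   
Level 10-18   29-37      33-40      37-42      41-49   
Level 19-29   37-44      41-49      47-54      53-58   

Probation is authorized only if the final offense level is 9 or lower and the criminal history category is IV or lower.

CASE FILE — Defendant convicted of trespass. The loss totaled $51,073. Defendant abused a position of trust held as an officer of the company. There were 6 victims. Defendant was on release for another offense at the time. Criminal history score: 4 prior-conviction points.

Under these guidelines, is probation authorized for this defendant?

Yes

Base offense level for trespass: 2.
§1 applies (level before this adjustment is 2 < 13, so +1): 2 + 1 = 3.
§2 applies: 3 + 2 = 5.
§3 applies (level before this adjustment is 5 < 14, so +1): 5 + 1 = 6.
§4 does not apply.
§5 applies: 6 + 1 = 7.
Final offense level: 7.
Criminal history: 4 prior points → Category III (4-5).
Level 7 falls in the 5-7 band.
Grid: Level 5-7 × Category III = 17-23 months.
Probation check: level 7 ≤ 9 and category III ≤ IV → eligible.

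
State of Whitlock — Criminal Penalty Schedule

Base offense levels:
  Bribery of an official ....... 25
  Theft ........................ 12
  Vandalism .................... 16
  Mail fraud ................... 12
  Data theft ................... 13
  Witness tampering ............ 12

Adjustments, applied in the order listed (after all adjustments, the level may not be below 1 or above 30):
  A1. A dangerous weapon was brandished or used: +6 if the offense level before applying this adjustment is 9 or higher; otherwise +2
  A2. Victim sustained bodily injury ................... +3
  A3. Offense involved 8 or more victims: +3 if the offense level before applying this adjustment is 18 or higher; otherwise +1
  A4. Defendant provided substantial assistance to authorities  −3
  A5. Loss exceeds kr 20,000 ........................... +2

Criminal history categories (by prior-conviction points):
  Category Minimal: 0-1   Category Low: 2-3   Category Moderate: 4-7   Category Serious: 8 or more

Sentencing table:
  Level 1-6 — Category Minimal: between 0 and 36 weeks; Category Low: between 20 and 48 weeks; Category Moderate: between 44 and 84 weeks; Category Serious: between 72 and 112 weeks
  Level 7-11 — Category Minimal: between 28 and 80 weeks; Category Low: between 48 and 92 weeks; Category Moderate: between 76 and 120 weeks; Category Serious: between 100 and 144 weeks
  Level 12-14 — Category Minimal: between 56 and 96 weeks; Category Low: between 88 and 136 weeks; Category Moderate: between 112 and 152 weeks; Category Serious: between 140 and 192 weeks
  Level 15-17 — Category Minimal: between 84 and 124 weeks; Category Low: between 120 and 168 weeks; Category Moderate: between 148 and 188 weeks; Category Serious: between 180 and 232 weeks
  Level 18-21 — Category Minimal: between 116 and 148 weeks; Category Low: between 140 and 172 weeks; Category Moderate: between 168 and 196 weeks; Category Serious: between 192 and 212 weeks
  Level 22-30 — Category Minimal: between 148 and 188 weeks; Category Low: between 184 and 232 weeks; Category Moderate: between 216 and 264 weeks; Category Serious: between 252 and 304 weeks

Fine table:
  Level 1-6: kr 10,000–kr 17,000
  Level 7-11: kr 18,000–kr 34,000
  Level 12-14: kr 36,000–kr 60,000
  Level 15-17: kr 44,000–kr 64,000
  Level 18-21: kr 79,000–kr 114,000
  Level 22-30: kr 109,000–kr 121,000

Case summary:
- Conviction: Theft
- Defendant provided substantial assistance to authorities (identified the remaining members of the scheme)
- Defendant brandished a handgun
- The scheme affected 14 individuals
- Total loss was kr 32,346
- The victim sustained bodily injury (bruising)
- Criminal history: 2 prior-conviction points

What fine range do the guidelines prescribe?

Base offense level for theft: 12.
A1 applies (level before this adjustment is 12 ≥ 9, so +6): 12 + 6 = 18.
A2 applies: 18 + 3 = 21.
A3 applies (level before this adjustment is 21 ≥ 18, so +3): 21 + 3 = 24.
A4 applies: 24 − 3 = 21.
A5 applies: 21 + 2 = 23.
Final offense level: 23.
Level 23 falls in the 22-30 band.
Fine table: Level 22-30 → kr 109,000–kr 121,000.

kr 109,000–kr 121,000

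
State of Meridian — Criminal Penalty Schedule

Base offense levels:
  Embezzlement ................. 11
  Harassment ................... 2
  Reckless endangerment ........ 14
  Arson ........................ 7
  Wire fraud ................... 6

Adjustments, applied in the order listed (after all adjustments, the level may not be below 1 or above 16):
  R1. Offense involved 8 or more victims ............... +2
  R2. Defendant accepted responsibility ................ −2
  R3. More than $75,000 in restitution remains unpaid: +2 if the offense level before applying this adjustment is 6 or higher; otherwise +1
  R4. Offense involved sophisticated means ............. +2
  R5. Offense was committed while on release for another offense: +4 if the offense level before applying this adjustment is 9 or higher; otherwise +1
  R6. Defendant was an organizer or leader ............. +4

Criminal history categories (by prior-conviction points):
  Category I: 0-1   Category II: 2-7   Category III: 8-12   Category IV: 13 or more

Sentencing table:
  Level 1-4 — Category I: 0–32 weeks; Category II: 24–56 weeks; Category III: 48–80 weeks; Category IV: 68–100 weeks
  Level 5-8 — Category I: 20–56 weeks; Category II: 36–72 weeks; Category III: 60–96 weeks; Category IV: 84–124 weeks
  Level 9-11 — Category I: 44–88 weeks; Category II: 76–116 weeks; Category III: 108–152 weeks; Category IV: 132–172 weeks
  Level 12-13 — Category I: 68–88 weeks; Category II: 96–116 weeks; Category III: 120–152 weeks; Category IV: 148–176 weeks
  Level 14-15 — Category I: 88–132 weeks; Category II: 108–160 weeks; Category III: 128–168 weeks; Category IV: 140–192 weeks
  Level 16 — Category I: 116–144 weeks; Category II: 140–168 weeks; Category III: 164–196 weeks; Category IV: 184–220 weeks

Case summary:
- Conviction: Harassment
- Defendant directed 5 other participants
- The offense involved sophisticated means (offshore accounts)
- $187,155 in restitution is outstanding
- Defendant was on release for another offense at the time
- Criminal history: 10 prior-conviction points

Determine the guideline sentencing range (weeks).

108-152 weeks

Base offense level for harassment: 2.
R1 does not apply.
R2 does not apply.
R3 applies (level before this adjustment is 2 < 6, so +1): 2 + 1 = 3.
R4 applies: 3 + 2 = 5.
R5 applies (level before this adjustment is 5 < 9, so +1): 5 + 1 = 6.
R6 applies: 6 + 4 = 10.
Final offense level: 10.
Criminal history: 10 prior points → Category III (8-12).
Level 10 falls in the 9-11 band.
Grid: Level 9-11 × Category III = 108-152 weeks.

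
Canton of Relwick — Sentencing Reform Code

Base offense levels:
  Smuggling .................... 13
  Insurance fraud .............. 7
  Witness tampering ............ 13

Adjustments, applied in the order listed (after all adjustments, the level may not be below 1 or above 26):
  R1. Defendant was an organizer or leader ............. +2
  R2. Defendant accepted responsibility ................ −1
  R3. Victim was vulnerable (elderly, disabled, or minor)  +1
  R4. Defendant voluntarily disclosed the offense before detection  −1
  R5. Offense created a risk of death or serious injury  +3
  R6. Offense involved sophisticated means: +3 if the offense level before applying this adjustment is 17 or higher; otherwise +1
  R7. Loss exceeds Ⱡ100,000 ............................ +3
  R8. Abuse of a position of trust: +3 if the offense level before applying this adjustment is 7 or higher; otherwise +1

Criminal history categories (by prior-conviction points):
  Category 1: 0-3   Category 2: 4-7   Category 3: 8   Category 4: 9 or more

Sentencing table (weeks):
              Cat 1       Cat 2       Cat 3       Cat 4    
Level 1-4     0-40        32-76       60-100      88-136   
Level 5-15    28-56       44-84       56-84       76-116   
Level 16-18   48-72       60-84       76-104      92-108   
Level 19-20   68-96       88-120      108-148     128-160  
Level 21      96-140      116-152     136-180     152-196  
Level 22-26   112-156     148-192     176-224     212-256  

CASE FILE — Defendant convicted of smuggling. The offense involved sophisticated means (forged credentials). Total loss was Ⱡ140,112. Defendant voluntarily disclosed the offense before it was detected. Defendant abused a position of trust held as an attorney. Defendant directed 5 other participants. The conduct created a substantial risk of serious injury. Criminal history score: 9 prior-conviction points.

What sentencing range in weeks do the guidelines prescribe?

212-256 weeks

Base offense level for smuggling: 13.
R1 applies: 13 + 2 = 15.
R4 applies: 15 − 1 = 14.
R5 applies: 14 + 3 = 17.
R6 applies (level before this adjustment is 17 ≥ 17, so +3): 17 + 3 = 20.
R7 applies: 20 + 3 = 23.
R8 applies (level before this adjustment is 23 ≥ 7, so +3): 23 + 3 = 26.
Final offense level: 26.
Criminal history: 9 prior points → Category 4 (9+).
Level 26 falls in the 22-26 band.
Grid: Level 22-26 × Category 4 = 212-256 weeks.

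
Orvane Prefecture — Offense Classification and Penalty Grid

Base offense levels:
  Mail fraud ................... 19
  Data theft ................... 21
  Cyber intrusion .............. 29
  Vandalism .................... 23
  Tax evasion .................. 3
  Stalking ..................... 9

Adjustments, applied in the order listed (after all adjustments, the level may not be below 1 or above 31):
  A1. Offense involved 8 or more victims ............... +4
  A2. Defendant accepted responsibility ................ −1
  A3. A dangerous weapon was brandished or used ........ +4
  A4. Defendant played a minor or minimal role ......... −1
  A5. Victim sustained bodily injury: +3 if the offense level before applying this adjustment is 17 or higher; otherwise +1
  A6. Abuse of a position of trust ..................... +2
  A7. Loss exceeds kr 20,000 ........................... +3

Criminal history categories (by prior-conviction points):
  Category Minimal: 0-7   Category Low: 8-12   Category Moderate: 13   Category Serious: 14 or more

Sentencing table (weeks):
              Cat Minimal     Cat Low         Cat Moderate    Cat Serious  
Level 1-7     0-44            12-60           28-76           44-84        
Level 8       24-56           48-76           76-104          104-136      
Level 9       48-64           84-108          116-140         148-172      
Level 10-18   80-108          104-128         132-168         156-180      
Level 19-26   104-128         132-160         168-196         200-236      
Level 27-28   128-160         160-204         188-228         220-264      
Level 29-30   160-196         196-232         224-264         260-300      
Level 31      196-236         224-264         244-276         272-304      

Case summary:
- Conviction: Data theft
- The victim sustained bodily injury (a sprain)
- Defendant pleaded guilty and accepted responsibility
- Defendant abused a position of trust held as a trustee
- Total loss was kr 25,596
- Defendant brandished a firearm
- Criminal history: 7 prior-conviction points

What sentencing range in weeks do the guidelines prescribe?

196-236 weeks

Base offense level for data theft: 21.
A2 applies: 21 − 1 = 20.
A3 applies: 20 + 4 = 24.
A5 applies (level before this adjustment is 24 ≥ 17, so +3): 24 + 3 = 27.
A6 applies: 27 + 2 = 29.
A7 applies: 29 + 3 = 32.
Level 32 exceeds the maximum of 31; capped at 31.
Final offense level: 31.
Criminal history: 7 prior points → Category Minimal (0-7).
Level 31 falls in the 31 band.
Grid: Level 31 × Category Minimal = 196-236 weeks.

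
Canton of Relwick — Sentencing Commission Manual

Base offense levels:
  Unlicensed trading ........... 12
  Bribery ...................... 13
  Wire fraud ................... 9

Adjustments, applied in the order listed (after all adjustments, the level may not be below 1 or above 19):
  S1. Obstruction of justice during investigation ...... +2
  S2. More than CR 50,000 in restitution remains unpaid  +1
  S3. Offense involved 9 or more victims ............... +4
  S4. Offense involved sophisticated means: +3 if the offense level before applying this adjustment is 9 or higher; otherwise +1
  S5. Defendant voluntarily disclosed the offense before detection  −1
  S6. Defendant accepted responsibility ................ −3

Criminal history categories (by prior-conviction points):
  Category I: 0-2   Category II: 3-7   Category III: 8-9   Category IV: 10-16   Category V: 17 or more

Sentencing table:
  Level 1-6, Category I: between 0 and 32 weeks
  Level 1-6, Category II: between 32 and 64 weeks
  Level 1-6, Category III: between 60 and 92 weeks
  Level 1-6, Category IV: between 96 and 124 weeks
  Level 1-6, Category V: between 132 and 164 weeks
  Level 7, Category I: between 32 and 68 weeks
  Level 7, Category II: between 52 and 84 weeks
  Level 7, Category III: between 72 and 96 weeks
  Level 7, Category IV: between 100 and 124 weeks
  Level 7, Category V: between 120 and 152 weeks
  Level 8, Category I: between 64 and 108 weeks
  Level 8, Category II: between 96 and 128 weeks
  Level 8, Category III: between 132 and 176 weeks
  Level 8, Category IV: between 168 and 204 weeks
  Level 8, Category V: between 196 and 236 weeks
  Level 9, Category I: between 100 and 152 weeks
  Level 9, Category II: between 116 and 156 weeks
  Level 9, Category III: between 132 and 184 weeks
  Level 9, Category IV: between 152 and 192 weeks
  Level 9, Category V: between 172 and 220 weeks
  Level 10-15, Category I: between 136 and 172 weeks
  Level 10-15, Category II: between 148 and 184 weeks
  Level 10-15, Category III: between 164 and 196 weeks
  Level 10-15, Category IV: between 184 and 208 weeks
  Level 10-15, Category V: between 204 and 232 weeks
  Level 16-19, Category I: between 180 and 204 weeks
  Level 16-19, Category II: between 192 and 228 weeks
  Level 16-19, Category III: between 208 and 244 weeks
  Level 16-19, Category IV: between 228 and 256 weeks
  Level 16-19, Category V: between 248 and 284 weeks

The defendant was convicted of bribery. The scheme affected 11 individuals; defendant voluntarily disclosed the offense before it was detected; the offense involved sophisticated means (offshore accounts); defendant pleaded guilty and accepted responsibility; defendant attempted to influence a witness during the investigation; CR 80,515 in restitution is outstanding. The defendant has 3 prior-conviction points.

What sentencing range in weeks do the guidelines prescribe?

192-228 weeks

Base offense level for bribery: 13.
S1 applies: 13 + 2 = 15.
S2 applies: 15 + 1 = 16.
S3 applies: 16 + 4 = 20.
S4 applies (level before this adjustment is 20 ≥ 9, so +3): 20 + 3 = 23.
S5 applies: 23 − 1 = 22.
S6 applies: 22 − 3 = 19.
Final offense level: 19.
Criminal history: 3 prior points → Category II (3-7).
Level 19 falls in the 16-19 band.
Grid: Level 16-19 × Category II = 192-228 weeks.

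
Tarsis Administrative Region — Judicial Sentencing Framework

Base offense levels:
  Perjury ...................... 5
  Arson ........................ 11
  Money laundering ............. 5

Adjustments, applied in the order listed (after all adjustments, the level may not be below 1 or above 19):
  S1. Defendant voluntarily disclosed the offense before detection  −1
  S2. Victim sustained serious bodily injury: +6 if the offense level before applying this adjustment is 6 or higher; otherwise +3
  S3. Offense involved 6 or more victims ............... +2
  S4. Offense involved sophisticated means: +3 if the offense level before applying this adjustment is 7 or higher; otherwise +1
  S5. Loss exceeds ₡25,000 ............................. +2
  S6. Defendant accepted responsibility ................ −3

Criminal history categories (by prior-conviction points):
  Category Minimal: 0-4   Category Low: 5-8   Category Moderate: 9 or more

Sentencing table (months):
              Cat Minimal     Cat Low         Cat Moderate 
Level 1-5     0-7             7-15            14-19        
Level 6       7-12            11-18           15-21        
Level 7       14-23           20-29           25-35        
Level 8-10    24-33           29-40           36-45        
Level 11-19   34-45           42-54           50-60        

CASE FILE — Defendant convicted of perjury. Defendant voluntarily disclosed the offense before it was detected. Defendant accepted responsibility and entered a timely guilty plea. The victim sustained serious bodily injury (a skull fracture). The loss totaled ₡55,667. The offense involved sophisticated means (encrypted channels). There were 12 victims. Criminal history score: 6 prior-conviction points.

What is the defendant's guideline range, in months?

Base offense level for perjury: 5.
S1 applies: 5 − 1 = 4.
S2 applies (level before this adjustment is 4 < 6, so +3): 4 + 3 = 7.
S3 applies: 7 + 2 = 9.
S4 applies (level before this adjustment is 9 ≥ 7, so +3): 9 + 3 = 12.
S5 applies: 12 + 2 = 14.
S6 applies: 14 − 3 = 11.
Final offense level: 11.
Criminal history: 6 prior points → Category Low (5-8).
Level 11 falls in the 11-19 band.
Grid: Level 11-19 × Category Low = 42-54 months.

42-54 months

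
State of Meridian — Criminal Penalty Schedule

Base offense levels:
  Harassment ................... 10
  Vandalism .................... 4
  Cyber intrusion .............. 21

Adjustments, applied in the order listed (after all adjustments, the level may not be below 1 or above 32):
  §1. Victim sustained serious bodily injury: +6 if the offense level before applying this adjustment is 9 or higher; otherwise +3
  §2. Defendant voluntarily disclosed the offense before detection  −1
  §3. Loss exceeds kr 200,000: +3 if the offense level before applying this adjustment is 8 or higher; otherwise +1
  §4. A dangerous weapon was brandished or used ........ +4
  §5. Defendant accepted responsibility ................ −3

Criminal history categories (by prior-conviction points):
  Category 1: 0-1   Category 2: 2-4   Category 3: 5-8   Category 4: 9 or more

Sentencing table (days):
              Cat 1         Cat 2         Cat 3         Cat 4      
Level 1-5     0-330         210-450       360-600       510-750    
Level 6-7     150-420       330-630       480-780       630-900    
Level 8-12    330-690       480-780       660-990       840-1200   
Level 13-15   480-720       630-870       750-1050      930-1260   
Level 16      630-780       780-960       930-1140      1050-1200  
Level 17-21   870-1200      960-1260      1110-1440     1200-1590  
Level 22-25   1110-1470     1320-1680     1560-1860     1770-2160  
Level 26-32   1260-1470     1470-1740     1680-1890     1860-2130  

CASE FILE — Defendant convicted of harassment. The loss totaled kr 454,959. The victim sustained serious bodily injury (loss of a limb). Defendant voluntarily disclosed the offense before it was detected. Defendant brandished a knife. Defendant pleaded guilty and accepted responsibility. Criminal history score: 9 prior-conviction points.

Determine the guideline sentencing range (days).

1200-1590 days

Base offense level for harassment: 10.
§1 applies (level before this adjustment is 10 ≥ 9, so +6): 10 + 6 = 16.
§2 applies: 16 − 1 = 15.
§3 applies (level before this adjustment is 15 ≥ 8, so +3): 15 + 3 = 18.
§4 applies: 18 + 4 = 22.
§5 applies: 22 − 3 = 19.
Final offense level: 19.
Criminal history: 9 prior points → Category 4 (9+).
Level 19 falls in the 17-21 band.
Grid: Level 17-21 × Category 4 = 1200-1590 days.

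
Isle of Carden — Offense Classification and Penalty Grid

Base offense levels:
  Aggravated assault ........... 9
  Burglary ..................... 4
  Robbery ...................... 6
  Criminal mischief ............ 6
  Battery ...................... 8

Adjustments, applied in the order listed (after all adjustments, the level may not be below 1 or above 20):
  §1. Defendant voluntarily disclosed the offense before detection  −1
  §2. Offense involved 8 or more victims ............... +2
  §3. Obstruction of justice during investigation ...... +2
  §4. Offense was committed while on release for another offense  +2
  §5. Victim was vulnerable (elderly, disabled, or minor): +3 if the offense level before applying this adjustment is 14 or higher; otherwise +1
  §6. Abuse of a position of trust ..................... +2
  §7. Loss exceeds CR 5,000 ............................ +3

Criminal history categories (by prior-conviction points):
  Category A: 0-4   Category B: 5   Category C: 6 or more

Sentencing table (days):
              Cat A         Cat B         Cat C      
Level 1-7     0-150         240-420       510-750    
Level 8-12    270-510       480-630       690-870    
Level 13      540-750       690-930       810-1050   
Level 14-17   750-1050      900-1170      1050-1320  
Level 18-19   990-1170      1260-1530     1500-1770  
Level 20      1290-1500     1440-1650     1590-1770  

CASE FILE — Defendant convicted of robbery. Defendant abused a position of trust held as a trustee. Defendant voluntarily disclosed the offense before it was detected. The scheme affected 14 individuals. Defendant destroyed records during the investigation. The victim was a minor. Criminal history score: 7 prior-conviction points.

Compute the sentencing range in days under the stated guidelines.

Base offense level for robbery: 6.
§1 applies: 6 − 1 = 5.
§2 applies: 5 + 2 = 7.
§3 applies: 7 + 2 = 9.
§5 applies (level before this adjustment is 9 < 14, so +1): 9 + 1 = 10.
§6 applies: 10 + 2 = 12.
§7 does not apply.
Final offense level: 12.
Criminal history: 7 prior points → Category C (6+).
Level 12 falls in the 8-12 band.
Grid: Level 8-12 × Category C = 690-870 days.

690-870 days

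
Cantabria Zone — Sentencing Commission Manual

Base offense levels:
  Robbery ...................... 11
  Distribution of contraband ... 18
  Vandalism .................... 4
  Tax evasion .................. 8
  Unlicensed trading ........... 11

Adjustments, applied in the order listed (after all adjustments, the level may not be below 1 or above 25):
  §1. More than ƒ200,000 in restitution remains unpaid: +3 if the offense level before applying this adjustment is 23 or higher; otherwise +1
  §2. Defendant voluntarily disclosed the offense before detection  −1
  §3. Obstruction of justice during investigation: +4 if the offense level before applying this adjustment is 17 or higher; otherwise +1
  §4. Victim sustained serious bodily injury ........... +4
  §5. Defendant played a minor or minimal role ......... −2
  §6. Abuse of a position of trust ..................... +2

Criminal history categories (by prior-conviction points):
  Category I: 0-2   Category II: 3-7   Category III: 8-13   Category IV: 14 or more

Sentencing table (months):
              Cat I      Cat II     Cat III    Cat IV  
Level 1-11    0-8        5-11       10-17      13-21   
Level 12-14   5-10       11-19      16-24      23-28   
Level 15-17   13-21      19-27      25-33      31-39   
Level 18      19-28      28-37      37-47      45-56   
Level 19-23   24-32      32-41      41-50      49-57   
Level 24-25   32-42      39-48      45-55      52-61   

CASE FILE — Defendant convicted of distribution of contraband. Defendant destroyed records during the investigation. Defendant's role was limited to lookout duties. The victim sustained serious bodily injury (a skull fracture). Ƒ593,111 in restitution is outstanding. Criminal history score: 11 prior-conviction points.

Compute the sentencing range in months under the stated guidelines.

45-55 months

Base offense level for distribution of contraband: 18.
§1 applies (level before this adjustment is 18 < 23, so +1): 18 + 1 = 19.
§2 does not apply.
§3 applies (level before this adjustment is 19 ≥ 17, so +4): 19 + 4 = 23.
§4 applies: 23 + 4 = 27.
§5 applies: 27 − 2 = 25.
§6 does not apply.
Final offense level: 25.
Criminal history: 11 prior points → Category III (8-13).
Level 25 falls in the 24-25 band.
Grid: Level 24-25 × Category III = 45-55 months.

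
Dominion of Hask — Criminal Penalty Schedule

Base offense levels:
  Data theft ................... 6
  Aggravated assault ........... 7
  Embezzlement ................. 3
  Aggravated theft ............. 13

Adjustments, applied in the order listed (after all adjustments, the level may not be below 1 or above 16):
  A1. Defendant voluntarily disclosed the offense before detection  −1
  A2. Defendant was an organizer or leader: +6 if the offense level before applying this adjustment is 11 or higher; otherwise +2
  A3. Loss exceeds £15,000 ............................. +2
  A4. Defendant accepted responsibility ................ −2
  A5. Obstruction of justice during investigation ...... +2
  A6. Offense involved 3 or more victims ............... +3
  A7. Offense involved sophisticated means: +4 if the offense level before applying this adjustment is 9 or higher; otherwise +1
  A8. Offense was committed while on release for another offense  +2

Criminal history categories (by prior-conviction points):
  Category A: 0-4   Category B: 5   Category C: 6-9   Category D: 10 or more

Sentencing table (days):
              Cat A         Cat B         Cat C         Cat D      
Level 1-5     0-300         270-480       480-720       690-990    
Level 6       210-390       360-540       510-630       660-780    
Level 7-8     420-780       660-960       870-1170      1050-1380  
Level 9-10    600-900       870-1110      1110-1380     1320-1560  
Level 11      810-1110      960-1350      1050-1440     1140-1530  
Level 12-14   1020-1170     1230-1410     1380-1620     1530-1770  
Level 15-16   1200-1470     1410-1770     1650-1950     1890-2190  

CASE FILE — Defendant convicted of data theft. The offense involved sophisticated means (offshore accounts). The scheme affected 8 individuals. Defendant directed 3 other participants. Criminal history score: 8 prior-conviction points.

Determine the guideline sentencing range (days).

1650-1950 days

Base offense level for data theft: 6.
A1 does not apply.
A2 applies (level before this adjustment is 6 < 11, so +2): 6 + 2 = 8.
A3 does not apply.
A4 does not apply.
A5 does not apply.
A6 applies: 8 + 3 = 11.
A7 applies (level before this adjustment is 11 ≥ 9, so +4): 11 + 4 = 15.
A8 does not apply.
Final offense level: 15.
Criminal history: 8 prior points → Category C (6-9).
Level 15 falls in the 15-16 band.
Grid: Level 15-16 × Category C = 1650-1950 days.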